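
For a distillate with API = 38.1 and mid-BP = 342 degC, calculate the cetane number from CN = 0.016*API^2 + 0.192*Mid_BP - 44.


CN = 0.016 * 38.1^2 + 0.192 * 342 - 44
CN = 23.22576 + 65.664 - 44 = 44.88976

44.88976


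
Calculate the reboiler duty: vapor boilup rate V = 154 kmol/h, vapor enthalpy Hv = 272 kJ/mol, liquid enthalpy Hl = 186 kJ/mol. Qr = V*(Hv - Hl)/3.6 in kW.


Qr = 154 * (272 - 186) / 3.6 = 154 * 86 / 3.6 = 3679

3679 kW


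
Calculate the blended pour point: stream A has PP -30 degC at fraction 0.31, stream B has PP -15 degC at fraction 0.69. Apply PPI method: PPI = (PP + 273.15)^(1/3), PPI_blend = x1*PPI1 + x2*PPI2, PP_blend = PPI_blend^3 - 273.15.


PPI_1 = (-30 + 273.15)^(1/3) = 6.241535
PPI_2 = (-15 + 273.15)^(1/3) = 6.36733
PPI_blend = 0.31 * 6.241535 + 0.69 * 6.36733 = 6.328334
PP_blend = 6.328334^3 - 273.15 = 253.4359 - 273.15 = -19.71

-19.71 degC


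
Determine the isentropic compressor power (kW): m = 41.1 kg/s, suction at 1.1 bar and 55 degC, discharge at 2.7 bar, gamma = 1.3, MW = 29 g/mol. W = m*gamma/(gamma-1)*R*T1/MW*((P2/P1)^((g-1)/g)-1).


Isentropic work: W = m*(gamma/(gamma-1))*(R*T1/MW)*((P2/P1)^((gamma-1)/gamma) - 1)
T1 = 55 + 273.15 = 328.15 K
Pressure ratio = 2.7 / 1.1 = 2.45455
Exponent = (1.3 - 1)/1.3 = 0.230769
(P2/P1)^exp - 1 = 2.45455^0.230769 - 1 = 0.23025
W = 41.1 * 1.3 / 0.3 * 8.314 * 328.15 / 29 * 0.23025 = 3858

3858 kW


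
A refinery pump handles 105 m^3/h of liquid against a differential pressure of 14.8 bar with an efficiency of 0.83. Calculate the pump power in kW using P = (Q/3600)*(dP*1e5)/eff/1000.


Q = 105 / 3600 = 0.0291667 m^3/s
P = 0.0291667 * (14.8 * 1e5) / 0.83 / 1000 = 52.01

52.01 kW


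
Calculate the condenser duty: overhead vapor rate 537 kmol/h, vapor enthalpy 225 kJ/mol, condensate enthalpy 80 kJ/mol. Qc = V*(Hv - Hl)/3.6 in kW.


Qc = 537 * (225 - 80) / 3.6 = 537 * 145 / 3.6 = 21630

21630 kW


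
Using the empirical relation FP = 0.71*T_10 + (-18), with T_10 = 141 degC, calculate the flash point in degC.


FP = 0.71 * 141 + (-18) = 82.11

82.11 degC


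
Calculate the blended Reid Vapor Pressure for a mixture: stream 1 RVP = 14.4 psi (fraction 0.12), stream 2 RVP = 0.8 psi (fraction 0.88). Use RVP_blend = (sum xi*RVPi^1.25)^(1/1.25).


Chevron index: RVP_blend = (sum xi*RVPi^1.25)^(1/1.25)
RVP^1.25 terms: 0.12 * 14.4^1.25 + 0.88 * 0.8^1.25 = 4.03196
RVP_blend = 4.03196^(1/1.25) = 3.051

3.051 psi


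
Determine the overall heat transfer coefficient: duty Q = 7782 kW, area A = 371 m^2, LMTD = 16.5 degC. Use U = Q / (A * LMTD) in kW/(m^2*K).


From Q = U*A*LMTD, U = Q / (A * LMTD)
U = 7782 / (371 * 16.5) = 7782 / 6121.5 = 1.271

1.271 kW/(m^2*K)


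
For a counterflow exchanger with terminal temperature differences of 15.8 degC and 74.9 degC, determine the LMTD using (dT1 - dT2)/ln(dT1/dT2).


LMTD = (dT1 - dT2) / ln(dT1/dT2)
= (15.8 - 74.9) / ln(15.8 / 74.9) = -59.1 / -1.55614 = 37.98

37.98 degC


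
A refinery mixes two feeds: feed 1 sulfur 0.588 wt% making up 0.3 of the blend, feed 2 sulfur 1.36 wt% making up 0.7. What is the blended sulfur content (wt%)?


Linear sulfur blending: S_blend = x1*S1 + x2*S2
Contribution 1: 0.3 * 0.588 = 0.1764 wt%
Contribution 2: 0.7 * 1.36 = 0.952 wt%
S_blend = 0.1764 + 0.952 = 1.1284

1.1284 wt%


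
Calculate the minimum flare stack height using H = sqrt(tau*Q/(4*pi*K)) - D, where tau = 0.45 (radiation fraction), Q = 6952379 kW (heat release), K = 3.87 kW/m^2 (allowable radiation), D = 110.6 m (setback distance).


tau*Q/(4*pi*K) = 0.45 * 6952379 / (4 * pi * 3.87) = 64331.7
sqrt(64331.7) = 253.637
H = 253.637 - 110.6 = 143.0

143.0 m


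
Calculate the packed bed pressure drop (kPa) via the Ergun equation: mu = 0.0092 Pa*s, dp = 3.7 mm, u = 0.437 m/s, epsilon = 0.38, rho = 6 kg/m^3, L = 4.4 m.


dp = 3.7 mm = 0.0037 m
Viscous term = 150*0.0092*0.437*(1-0.38)^2 / (0.0037^2*0.38^3) = 308596
Inertial term = 1.75*6*0.437^2*(1-0.38) / (0.0037*0.38^3) = 6123.38
dP/L = 308596 + 6123.38 = 314719 Pa/m
dP = 314719 * 4.4 / 1000 = 1385 kPa

1385 kPa


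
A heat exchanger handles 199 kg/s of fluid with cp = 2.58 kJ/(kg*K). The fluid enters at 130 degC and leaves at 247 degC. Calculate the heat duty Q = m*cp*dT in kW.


Q = m_dot * cp * delta_T
delta_T = 247 - 130 = 117 K
Q = 199 * 2.58 * 117
= 513.42 * 117
= 60070.14 kW

60070.14 kW


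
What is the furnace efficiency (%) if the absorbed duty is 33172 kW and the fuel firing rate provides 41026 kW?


Furnace efficiency = Q_absorbed / Q_fuel * 100
= 33172 / 41026 * 100 = 80.86

80.86 %


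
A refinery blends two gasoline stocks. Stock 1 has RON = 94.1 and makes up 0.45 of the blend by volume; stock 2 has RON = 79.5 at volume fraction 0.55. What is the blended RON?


Linear blending: RON_blend = sum(vi * RONi)
Contribution 1: 0.45 * 94.1 = 42.345
Contribution 2: 0.55 * 79.5 = 43.725
RON_blend = 42.345 + 43.725 = 86.07

86.07


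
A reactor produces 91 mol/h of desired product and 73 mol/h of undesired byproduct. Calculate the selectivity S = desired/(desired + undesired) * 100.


Selectivity = desired / (desired + undesired) * 100
Total products = 91 + 73 = 164 mol/h
S = 91 / 164 * 100
= 0.5549 * 100
= 55.49 %

55.49 %


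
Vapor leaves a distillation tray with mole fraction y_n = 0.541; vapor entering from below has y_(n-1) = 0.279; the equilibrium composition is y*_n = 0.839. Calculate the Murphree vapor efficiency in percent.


Murphree vapor efficiency: EMV = (y_n - y_(n-1)) / (y*_n - y_(n-1)) * 100
EMV = (0.541 - 0.279) / (0.839 - 0.279) * 100 = 0.262 / 0.56 * 100 = 46.79

46.79 %


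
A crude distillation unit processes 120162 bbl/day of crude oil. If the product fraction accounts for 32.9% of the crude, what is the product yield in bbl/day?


Crude throughput = 120162 bbl/day
Fraction yield = 32.9%
yield = throughput * fraction / 100
yield = 120162 * 32.9 / 100 = 39533.298

39533.298 bbl/day


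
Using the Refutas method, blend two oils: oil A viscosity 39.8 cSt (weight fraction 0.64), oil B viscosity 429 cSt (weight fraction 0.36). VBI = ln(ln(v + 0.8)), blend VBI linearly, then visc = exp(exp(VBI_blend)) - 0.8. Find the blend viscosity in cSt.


Refutas method: VBN_i = 14.534*ln(ln(visc_i + 0.8)) + 10.975, blended linearly by mass fraction; since VBN is linear in VBI_i = ln(ln(visc_i + 0.8)) and the fractions sum to 1, blend VBI directly: visc = exp(exp(VBI_blend)) - 0.8
VBI_1 = ln(ln(39.8 + 0.8)) = 1.30935
VBI_2 = ln(ln(429 + 0.8)) = 1.80226
VBI_blend = 0.64 * 1.30935 + 0.36 * 1.80226 = 1.4868
visc_blend = exp(exp(1.4868)) - 0.8 = 82.54

82.54 cSt


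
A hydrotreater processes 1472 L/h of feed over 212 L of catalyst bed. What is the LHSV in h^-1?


LHSV = volumetric feed rate / catalyst volume
= 1472 L/h / 212 L
= 6.943 h^-1

6.943 h^-1


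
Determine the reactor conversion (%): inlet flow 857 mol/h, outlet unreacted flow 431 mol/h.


X = (F_in - F_out) / F_in * 100
Moles reacted = 857 - 431 = 426
X = 426 / 857 * 100
= 0.4971 * 100
= 49.71 %

49.71 %


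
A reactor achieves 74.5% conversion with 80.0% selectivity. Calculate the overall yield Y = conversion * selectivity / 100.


Overall yield = conversion (%) * selectivity (%) / 100
Conversion = 74.5%, Selectivity = 80.0%
Y = 74.5 * 80.0 / 100
= 59.6 %

59.6 %


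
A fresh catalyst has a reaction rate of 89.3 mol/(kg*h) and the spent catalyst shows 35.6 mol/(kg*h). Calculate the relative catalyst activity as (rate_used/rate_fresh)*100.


Activity (%) = (rate_used / rate_fresh) * 100
rate_used = 35.6, rate_fresh = 89.3
= (35.6 / 89.3) * 100
= 0.3987 * 100 = 39.87

39.87 %


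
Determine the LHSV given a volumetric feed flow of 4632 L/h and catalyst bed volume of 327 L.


LHSV = volumetric feed rate / catalyst volume
= 4632 L/h / 327 L
= 14.17 h^-1

14.17 h^-1


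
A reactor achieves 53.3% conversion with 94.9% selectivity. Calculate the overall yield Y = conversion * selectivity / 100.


Overall yield = conversion (%) * selectivity (%) / 100
Conversion = 53.3%, Selectivity = 94.9%
Y = 53.3 * 94.9 / 100
= 50.5817 %

50.5817 %


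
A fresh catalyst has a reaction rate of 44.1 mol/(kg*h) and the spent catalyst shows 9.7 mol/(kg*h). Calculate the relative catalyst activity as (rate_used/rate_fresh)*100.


Activity (%) = (rate_used / rate_fresh) * 100
rate_used = 9.7, rate_fresh = 44.1
= (9.7 / 44.1) * 100
= 0.2200 * 100 = 22.00

22.00 %


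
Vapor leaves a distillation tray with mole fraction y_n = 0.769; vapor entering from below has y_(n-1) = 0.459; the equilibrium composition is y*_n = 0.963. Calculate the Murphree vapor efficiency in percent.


Murphree vapor efficiency: EMV = (y_n - y_(n-1)) / (y*_n - y_(n-1)) * 100
EMV = (0.769 - 0.459) / (0.963 - 0.459) * 100 = 0.31 / 0.504 * 100 = 61.51

61.51 %


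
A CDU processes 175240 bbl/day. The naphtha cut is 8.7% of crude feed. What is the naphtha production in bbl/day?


Crude throughput = 175240 bbl/day
Fraction yield = 8.7%
yield = throughput * fraction / 100
yield = 175240 * 8.7 / 100 = 15245.88

15245.88 bbl/day


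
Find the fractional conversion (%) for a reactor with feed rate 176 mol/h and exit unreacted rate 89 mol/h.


X = (F_in - F_out) / F_in * 100
Moles reacted = 176 - 89 = 87
X = 87 / 176 * 100
= 0.4943 * 100
= 49.43 %

49.43 %


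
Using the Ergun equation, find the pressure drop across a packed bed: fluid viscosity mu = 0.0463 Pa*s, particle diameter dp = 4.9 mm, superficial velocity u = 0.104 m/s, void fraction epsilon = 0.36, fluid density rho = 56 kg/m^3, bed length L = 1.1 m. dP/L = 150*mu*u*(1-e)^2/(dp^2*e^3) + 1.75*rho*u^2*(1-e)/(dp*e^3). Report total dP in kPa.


dp = 4.9 mm = 0.0049 m
Viscous term = 150*0.0463*0.104*(1-0.36)^2 / (0.0049^2*0.36^3) = 264098
Inertial term = 1.75*56*0.104^2*(1-0.36) / (0.0049*0.36^3) = 2967.35
dP/L = 264098 + 2967.35 = 267065 Pa/m
dP = 267065 * 1.1 / 1000 = 293.8 kPa

293.8 kPa


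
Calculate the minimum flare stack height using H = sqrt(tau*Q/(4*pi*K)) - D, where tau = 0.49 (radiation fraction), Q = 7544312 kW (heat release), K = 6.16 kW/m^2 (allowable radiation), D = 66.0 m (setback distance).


tau*Q/(4*pi*K) = 0.49 * 7544312 / (4 * pi * 6.16) = 47755.7
sqrt(47755.7) = 218.531
H = 218.531 - 66.0 = 152.5

152.5 m


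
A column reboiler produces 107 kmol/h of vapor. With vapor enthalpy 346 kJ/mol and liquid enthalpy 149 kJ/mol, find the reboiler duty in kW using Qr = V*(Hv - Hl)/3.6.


Qr = 107 * (346 - 149) / 3.6 = 107 * 197 / 3.6 = 5855

5855 kW


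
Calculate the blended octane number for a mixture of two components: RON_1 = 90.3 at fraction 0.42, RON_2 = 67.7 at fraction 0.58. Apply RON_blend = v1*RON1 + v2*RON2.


Linear blending: RON_blend = sum(vi * RONi)
Contribution 1: 0.42 * 90.3 = 37.926
Contribution 2: 0.58 * 67.7 = 39.266
RON_blend = 37.926 + 39.266 = 77.192

77.192


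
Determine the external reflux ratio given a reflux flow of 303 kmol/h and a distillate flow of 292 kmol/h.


Reflux ratio definition: R = L / D (liquid returned / distillate withdrawn)
L = 303 kmol/h, D = 292 kmol/h
R = 303 / 292 = 1.038

1.038


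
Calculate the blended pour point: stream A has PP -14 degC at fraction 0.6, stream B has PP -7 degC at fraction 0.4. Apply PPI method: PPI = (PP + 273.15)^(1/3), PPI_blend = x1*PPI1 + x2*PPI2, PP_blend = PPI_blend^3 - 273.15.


PPI_1 = (-14 + 273.15)^(1/3) = 6.375541
PPI_2 = (-7 + 273.15)^(1/3) = 6.432436
PPI_blend = 0.6 * 6.375541 + 0.4 * 6.432436 = 6.398299
PP_blend = 6.398299^3 - 273.15 = 261.935 - 273.15 = -11.21

-11.21 degC


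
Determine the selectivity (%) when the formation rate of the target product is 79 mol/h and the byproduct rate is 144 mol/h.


Selectivity = desired / (desired + undesired) * 100
Total products = 79 + 144 = 223 mol/h
S = 79 / 223 * 100
= 0.3543 * 100
= 35.43 %

35.43 %


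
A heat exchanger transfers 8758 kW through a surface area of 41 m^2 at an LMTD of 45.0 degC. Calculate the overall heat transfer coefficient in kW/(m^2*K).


From Q = U*A*LMTD, U = Q / (A * LMTD)
U = 8758 / (41 * 45.0) = 8758 / 1845 = 4.747

4.747 kW/(m^2*K)


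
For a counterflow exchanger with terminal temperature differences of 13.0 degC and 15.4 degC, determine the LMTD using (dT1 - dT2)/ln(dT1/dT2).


LMTD = (dT1 - dT2) / ln(dT1/dT2)
= (13.0 - 15.4) / ln(13.0 / 15.4) = -2.4 / -0.169418 = 14.17

14.17 degC


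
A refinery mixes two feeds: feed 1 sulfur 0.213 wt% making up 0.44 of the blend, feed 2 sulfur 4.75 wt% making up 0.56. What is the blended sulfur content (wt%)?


Linear sulfur blending: S_blend = x1*S1 + x2*S2
Contribution 1: 0.44 * 0.213 = 0.09372 wt%
Contribution 2: 0.56 * 4.75 = 2.66 wt%
S_blend = 0.09372 + 2.66 = 2.75372

2.75372 wt%


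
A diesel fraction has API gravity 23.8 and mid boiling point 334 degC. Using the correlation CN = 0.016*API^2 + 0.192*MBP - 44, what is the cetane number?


CN = 0.016 * 23.8^2 + 0.192 * 334 - 44
CN = 9.06304 + 64.128 - 44 = 29.19104

29.19104


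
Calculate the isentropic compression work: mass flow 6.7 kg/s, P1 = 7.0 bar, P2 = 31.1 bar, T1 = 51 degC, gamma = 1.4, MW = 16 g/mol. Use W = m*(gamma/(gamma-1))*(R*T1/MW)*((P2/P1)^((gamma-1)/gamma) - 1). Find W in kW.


Isentropic work: W = m*(gamma/(gamma-1))*(R*T1/MW)*((P2/P1)^((gamma-1)/gamma) - 1)
T1 = 51 + 273.15 = 324.15 K
Pressure ratio = 31.1 / 7.0 = 4.44286
Exponent = (1.4 - 1)/1.4 = 0.285714
(P2/P1)^exp - 1 = 4.44286^0.285714 - 1 = 0.531251
W = 6.7 * 1.4 / 0.4 * 8.314 * 324.15 / 16 * 0.531251 = 2098

2098 kW


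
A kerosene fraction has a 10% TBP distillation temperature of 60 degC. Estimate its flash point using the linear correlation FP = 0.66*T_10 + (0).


FP = 0.66 * 60 + (0) = 39.6

39.6 degC


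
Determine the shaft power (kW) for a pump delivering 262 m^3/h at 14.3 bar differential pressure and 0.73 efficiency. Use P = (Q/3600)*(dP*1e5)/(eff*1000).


Q = 262 / 3600 = 0.0727778 m^3/s
P = 0.0727778 * (14.3 * 1e5) / 0.73 / 1000 = 142.6

142.6 kW


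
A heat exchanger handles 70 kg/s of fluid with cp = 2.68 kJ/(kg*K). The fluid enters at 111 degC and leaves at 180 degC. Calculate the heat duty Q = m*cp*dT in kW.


Q = m_dot * cp * delta_T
delta_T = 180 - 111 = 69 K
Q = 70 * 2.68 * 69
= 187.6 * 69
= 12944.4 kW

12944.4 kW


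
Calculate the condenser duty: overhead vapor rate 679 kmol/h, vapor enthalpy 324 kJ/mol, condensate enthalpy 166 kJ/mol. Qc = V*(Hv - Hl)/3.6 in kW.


Qc = 679 * (324 - 166) / 3.6 = 679 * 158 / 3.6 = 29800

29800 kW


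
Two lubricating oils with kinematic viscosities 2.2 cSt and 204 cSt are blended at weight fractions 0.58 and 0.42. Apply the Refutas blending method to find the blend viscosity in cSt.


Refutas method: VBN_i = 14.534*ln(ln(visc_i + 0.8)) + 10.975, blended linearly by mass fraction; since VBN is linear in VBI_i = ln(ln(visc_i + 0.8)) and the fractions sum to 1, blend VBI directly: visc = exp(exp(VBI_blend)) - 0.8
VBI_1 = ln(ln(2.2 + 0.8)) = 0.0940478
VBI_2 = ln(ln(204 + 0.8)) = 1.67186
VBI_blend = 0.58 * 0.0940478 + 0.42 * 1.67186 = 0.756729
visc_blend = exp(exp(0.756729)) - 0.8 = 7.626

7.626 cSt


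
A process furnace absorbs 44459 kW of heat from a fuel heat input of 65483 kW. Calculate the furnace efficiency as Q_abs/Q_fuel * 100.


Furnace efficiency = Q_absorbed / Q_fuel * 100
= 44459 / 65483 * 100 = 67.89

67.89 %


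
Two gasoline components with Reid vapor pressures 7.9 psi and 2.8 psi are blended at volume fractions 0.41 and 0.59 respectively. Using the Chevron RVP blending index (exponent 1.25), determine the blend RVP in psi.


Chevron index: RVP_blend = (sum xi*RVPi^1.25)^(1/1.25)
RVP^1.25 terms: 0.41 * 7.9^1.25 + 0.59 * 2.8^1.25 = 7.5672
RVP_blend = 7.5672^(1/1.25) = 5.048

5.048 psi


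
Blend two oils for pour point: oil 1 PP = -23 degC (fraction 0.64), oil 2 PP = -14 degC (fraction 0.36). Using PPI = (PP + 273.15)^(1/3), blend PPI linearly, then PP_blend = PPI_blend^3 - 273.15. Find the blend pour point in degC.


PPI_1 = (-23 + 273.15)^(1/3) = 6.300865
PPI_2 = (-14 + 273.15)^(1/3) = 6.375541
PPI_blend = 0.64 * 6.300865 + 0.36 * 6.375541 = 6.327748
PP_blend = 6.327748^3 - 273.15 = 253.3655 - 273.15 = -19.78

-19.78 degC


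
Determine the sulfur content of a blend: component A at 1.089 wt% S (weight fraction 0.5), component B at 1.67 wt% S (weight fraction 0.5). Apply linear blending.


Linear sulfur blending: S_blend = x1*S1 + x2*S2
Contribution 1: 0.5 * 1.089 = 0.5445 wt%
Contribution 2: 0.5 * 1.67 = 0.835 wt%
S_blend = 0.5445 + 0.835 = 1.3795

1.3795 wt%


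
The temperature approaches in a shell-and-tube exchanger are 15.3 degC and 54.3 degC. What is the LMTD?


LMTD = (dT1 - dT2) / ln(dT1/dT2)
= (15.3 - 54.3) / ln(15.3 / 54.3) = -39 / -1.26667 = 30.79

30.79 degC


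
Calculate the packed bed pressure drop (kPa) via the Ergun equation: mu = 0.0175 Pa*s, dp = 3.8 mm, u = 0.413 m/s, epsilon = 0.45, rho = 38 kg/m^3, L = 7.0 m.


dp = 3.8 mm = 0.0038 m
Viscous term = 150*0.0175*0.413*(1-0.45)^2 / (0.0038^2*0.45^3) = 249230
Inertial term = 1.75*38*0.413^2*(1-0.45) / (0.0038*0.45^3) = 18016.2
dP/L = 249230 + 18016.2 = 267246 Pa/m
dP = 267246 * 7.0 / 1000 = 1871 kPa

1871 kPa


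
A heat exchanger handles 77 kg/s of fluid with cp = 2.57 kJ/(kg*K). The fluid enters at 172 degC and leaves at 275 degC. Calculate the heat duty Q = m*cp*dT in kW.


Q = m_dot * cp * delta_T
delta_T = 275 - 172 = 103 K
Q = 77 * 2.57 * 103
= 197.89 * 103
= 20382.67 kW

20382.67 kW


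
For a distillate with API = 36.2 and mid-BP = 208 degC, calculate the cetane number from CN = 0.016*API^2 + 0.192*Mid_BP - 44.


CN = 0.016 * 36.2^2 + 0.192 * 208 - 44
CN = 20.96704 + 39.936 - 44 = 16.90304

16.90304


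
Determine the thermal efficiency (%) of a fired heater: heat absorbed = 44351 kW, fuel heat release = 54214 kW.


Furnace efficiency = Q_absorbed / Q_fuel * 100
= 44351 / 54214 * 100 = 81.81

81.81 %


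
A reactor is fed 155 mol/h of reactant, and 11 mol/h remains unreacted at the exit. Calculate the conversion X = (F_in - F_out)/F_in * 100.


X = (F_in - F_out) / F_in * 100
Moles reacted = 155 - 11 = 144
X = 144 / 155 * 100
= 0.9290 * 100
= 92.90 %

92.90 %


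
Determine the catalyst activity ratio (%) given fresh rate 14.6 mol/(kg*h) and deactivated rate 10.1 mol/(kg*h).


Activity (%) = (rate_used / rate_fresh) * 100
rate_used = 10.1, rate_fresh = 14.6
= (10.1 / 14.6) * 100
= 0.6918 * 100 = 69.18

69.18 %


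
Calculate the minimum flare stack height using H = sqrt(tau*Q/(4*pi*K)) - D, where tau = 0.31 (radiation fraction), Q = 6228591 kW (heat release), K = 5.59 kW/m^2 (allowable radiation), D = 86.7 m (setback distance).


tau*Q/(4*pi*K) = 0.31 * 6228591 / (4 * pi * 5.59) = 27487.2
sqrt(27487.2) = 165.793
H = 165.793 - 86.7 = 79.09

79.09 m


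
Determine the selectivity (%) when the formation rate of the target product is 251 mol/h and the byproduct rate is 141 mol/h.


Selectivity = desired / (desired + undesired) * 100
Total products = 251 + 141 = 392 mol/h
S = 251 / 392 * 100
= 0.6403 * 100
= 64.03 %

64.03 %


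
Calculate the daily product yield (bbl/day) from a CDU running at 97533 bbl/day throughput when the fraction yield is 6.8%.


Crude throughput = 97533 bbl/day
Fraction yield = 6.8%
yield = throughput * fraction / 100
yield = 97533 * 6.8 / 100 = 6632.244

6632.244 bbl/day


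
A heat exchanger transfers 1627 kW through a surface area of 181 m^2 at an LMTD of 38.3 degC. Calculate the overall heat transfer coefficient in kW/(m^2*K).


From Q = U*A*LMTD, U = Q / (A * LMTD)
U = 1627 / (181 * 38.3) = 1627 / 6932.3 = 0.2347

0.2347 kW/(m^2*K)


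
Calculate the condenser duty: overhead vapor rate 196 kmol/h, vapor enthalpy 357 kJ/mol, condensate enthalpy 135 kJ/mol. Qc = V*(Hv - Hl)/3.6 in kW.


Qc = 196 * (357 - 135) / 3.6 = 196 * 222 / 3.6 = 12090

12090 kW


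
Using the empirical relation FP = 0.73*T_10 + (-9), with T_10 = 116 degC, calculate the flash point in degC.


FP = 0.73 * 116 + (-9) = 75.68

75.68 degC


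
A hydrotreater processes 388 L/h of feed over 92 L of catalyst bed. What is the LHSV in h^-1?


LHSV = volumetric feed rate / catalyst volume
= 388 L/h / 92 L
= 4.217 h^-1

4.217 h^-1


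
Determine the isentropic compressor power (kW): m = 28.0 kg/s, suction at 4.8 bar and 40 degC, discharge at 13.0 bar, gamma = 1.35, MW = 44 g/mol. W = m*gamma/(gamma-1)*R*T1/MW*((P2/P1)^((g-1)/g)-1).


Isentropic work: W = m*(gamma/(gamma-1))*(R*T1/MW)*((P2/P1)^((gamma-1)/gamma) - 1)
T1 = 40 + 273.15 = 313.15 K
Pressure ratio = 13.0 / 4.8 = 2.70833
Exponent = (1.35 - 1)/1.35 = 0.259259
(P2/P1)^exp - 1 = 2.70833^0.259259 - 1 = 0.294738
W = 28.0 * 1.35 / 0.35 * 8.314 * 313.15 / 44 * 0.294738 = 1884

1884 kW


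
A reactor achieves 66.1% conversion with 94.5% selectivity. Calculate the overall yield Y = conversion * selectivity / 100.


Overall yield = conversion (%) * selectivity (%) / 100
Conversion = 66.1%, Selectivity = 94.5%
Y = 66.1 * 94.5 / 100
= 62.4645 %

62.4645 %


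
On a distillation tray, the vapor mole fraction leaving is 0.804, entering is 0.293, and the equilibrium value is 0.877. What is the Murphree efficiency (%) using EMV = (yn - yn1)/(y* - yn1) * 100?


Murphree vapor efficiency: EMV = (y_n - y_(n-1)) / (y*_n - y_(n-1)) * 100
EMV = (0.804 - 0.293) / (0.877 - 0.293) * 100 = 0.511 / 0.584 * 100 = 87.50

87.50 %


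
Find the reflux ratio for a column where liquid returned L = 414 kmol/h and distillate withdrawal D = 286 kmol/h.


Reflux ratio definition: R = L / D (liquid returned / distillate withdrawn)
L = 414 kmol/h, D = 286 kmol/h
R = 414 / 286 = 1.448

1.448


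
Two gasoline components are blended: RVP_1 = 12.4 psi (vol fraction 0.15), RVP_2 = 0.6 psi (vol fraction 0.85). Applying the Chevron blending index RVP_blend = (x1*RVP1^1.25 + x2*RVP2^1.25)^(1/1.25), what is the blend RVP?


Chevron index: RVP_blend = (sum xi*RVPi^1.25)^(1/1.25)
RVP^1.25 terms: 0.15 * 12.4^1.25 + 0.85 * 0.6^1.25 = 3.9392
RVP_blend = 3.9392^(1/1.25) = 2.995

2.995 psi


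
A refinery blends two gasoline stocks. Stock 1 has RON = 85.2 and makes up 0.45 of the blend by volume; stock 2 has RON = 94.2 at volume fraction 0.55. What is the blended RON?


Linear blending: RON_blend = sum(vi * RONi)
Contribution 1: 0.45 * 85.2 = 38.34
Contribution 2: 0.55 * 94.2 = 51.81
RON_blend = 38.34 + 51.81 = 90.15

90.15


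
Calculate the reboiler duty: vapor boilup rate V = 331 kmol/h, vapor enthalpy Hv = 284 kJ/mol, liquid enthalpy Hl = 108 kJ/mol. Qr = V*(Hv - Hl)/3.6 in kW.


Qr = 331 * (284 - 108) / 3.6 = 331 * 176 / 3.6 = 16180

16180 kW


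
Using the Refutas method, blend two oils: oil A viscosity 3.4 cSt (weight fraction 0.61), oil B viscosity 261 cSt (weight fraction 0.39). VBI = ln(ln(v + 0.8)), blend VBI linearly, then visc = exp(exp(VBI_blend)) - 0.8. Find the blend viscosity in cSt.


Refutas method: VBN_i = 14.534*ln(ln(visc_i + 0.8)) + 10.975, blended linearly by mass fraction; since VBN is linear in VBI_i = ln(ln(visc_i + 0.8)) and the fractions sum to 1, blend VBI directly: visc = exp(exp(VBI_blend)) - 0.8
VBI_1 = ln(ln(3.4 + 0.8)) = 0.361224
VBI_2 = ln(ln(261 + 0.8)) = 1.71696
VBI_blend = 0.61 * 0.361224 + 0.39 * 1.71696 = 0.889961
visc_blend = exp(exp(0.889961)) - 0.8 = 10.62

10.62 cSt


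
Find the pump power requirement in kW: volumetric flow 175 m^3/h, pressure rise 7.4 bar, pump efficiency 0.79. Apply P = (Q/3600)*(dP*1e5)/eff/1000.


Q = 175 / 3600 = 0.0486111 m^3/s
P = 0.0486111 * (7.4 * 1e5) / 0.79 / 1000 = 45.53

45.53 kW


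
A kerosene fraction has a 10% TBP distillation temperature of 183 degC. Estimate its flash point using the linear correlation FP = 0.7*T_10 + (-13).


FP = 0.7 * 183 + (-13) = 115.1

115.1 degC


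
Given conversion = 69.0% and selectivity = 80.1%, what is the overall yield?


Overall yield = conversion (%) * selectivity (%) / 100
Conversion = 69.0%, Selectivity = 80.1%
Y = 69.0 * 80.1 / 100
= 55.269 %

55.269 %


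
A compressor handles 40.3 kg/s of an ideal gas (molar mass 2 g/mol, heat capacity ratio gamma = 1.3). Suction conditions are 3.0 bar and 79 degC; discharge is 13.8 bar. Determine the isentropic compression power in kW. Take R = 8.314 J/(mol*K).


Isentropic work: W = m*(gamma/(gamma-1))*(R*T1/MW)*((P2/P1)^((gamma-1)/gamma) - 1)
T1 = 79 + 273.15 = 352.15 K
Pressure ratio = 13.8 / 3.0 = 4.6
Exponent = (1.3 - 1)/1.3 = 0.230769
(P2/P1)^exp - 1 = 4.6^0.230769 - 1 = 0.422145
W = 40.3 * 1.3 / 0.3 * 8.314 * 352.15 / 2 * 0.422145 = 107900

107900 kW


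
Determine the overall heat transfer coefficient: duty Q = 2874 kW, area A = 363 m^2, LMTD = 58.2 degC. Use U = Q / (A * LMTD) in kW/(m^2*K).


From Q = U*A*LMTD, U = Q / (A * LMTD)
U = 2874 / (363 * 58.2) = 2874 / 21126.6 = 0.1360

0.1360 kW/(m^2*K)


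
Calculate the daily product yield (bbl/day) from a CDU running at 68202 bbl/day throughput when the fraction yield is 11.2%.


Crude throughput = 68202 bbl/day
Fraction yield = 11.2%
yield = throughput * fraction / 100
yield = 68202 * 11.2 / 100 = 7638.624

7638.624 bbl/day


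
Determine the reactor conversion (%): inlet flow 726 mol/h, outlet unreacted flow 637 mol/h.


X = (F_in - F_out) / F_in * 100
Moles reacted = 726 - 637 = 89
X = 89 / 726 * 100
= 0.1226 * 100
= 12.26 %

12.26 %


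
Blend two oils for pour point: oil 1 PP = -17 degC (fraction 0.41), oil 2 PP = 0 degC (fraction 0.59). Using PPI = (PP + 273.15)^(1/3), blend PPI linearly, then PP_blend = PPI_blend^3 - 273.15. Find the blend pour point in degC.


PPI_1 = (-17 + 273.15)^(1/3) = 6.350844
PPI_2 = (0 + 273.15)^(1/3) = 6.488342
PPI_blend = 0.41 * 6.350844 + 0.59 * 6.488342 = 6.431968
PP_blend = 6.431968^3 - 273.15 = 266.0919 - 273.15 = -7.06

-7.06 degC


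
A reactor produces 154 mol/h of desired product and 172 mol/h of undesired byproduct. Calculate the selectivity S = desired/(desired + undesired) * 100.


Selectivity = desired / (desired + undesired) * 100
Total products = 154 + 172 = 326 mol/h
S = 154 / 326 * 100
= 0.4724 * 100
= 47.24 %

47.24 %


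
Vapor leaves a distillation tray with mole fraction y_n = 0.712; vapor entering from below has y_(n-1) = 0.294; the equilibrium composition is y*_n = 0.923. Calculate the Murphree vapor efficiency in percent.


Murphree vapor efficiency: EMV = (y_n - y_(n-1)) / (y*_n - y_(n-1)) * 100
EMV = (0.712 - 0.294) / (0.923 - 0.294) * 100 = 0.418 / 0.629 * 100 = 66.45

66.45 %


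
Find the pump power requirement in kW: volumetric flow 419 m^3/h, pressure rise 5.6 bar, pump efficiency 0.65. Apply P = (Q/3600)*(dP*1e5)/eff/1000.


Q = 419 / 3600 = 0.116389 m^3/s
P = 0.116389 * (5.6 * 1e5) / 0.65 / 1000 = 100.3

100.3 kW


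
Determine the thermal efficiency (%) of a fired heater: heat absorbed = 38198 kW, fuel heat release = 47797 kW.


Furnace efficiency = Q_absorbed / Q_fuel * 100
= 38198 / 47797 * 100 = 79.92

79.92 %


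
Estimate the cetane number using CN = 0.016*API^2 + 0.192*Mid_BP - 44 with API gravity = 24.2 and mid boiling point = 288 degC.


CN = 0.016 * 24.2^2 + 0.192 * 288 - 44
CN = 9.37024 + 55.296 - 44 = 20.66624

20.66624


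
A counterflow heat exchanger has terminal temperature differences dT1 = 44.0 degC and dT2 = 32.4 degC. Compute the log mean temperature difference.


LMTD = (dT1 - dT2) / ln(dT1/dT2)
= (44.0 - 32.4) / ln(44.0 / 32.4) = 11.6 / 0.306031 = 37.90

37.90 degC


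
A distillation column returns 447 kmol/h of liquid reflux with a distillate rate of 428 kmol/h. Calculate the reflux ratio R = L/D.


Reflux ratio definition: R = L / D (liquid returned / distillate withdrawn)
L = 447 kmol/h, D = 428 kmol/h
R = 447 / 428 = 1.044

1.044


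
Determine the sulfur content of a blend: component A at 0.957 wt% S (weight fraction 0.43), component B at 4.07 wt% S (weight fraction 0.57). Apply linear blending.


Linear sulfur blending: S_blend = x1*S1 + x2*S2
Contribution 1: 0.43 * 0.957 = 0.41151 wt%
Contribution 2: 0.57 * 4.07 = 2.3199 wt%
S_blend = 0.41151 + 2.3199 = 2.73141

2.73141 wt%


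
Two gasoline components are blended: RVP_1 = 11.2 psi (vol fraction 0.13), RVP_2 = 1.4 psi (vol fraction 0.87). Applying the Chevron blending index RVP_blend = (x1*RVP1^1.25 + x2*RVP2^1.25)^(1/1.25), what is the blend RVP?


Chevron index: RVP_blend = (sum xi*RVPi^1.25)^(1/1.25)
RVP^1.25 terms: 0.13 * 11.2^1.25 + 0.87 * 1.4^1.25 = 3.98847
RVP_blend = 3.98847^(1/1.25) = 3.024

3.024 psi


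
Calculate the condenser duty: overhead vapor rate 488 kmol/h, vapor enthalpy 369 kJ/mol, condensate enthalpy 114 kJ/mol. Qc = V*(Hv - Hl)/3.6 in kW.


Qc = 488 * (369 - 114) / 3.6 = 488 * 255 / 3.6 = 34570

34570 kW


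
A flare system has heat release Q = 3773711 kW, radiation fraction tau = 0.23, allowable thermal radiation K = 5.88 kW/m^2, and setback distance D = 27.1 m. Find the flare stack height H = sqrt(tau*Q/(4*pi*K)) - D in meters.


tau*Q/(4*pi*K) = 0.23 * 3773711 / (4 * pi * 5.88) = 11746.5
sqrt(11746.5) = 108.381
H = 108.381 - 27.1 = 81.28

81.28 m


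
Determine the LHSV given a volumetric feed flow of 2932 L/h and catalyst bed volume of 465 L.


LHSV = volumetric feed rate / catalyst volume
= 2932 L/h / 465 L
= 6.305 h^-1

6.305 h^-1


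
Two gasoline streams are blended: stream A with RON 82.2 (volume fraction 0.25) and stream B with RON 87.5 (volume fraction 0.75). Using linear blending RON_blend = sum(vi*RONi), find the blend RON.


Linear blending: RON_blend = sum(vi * RONi)
Contribution 1: 0.25 * 82.2 = 20.55
Contribution 2: 0.75 * 87.5 = 65.625
RON_blend = 20.55 + 65.625 = 86.175

86.175


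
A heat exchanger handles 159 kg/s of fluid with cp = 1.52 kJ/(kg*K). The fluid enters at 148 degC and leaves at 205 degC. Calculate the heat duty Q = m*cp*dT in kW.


Q = m_dot * cp * delta_T
delta_T = 205 - 148 = 57 K
Q = 159 * 1.52 * 57
= 241.68 * 57
= 13775.76 kW

13775.76 kW


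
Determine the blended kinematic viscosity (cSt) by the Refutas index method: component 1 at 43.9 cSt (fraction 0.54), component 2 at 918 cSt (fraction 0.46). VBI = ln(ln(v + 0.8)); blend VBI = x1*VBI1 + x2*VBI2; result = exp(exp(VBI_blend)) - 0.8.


Refutas method: VBN_i = 14.534*ln(ln(visc_i + 0.8)) + 10.975, blended linearly by mass fraction; since VBN is linear in VBI_i = ln(ln(visc_i + 0.8)) and the fractions sum to 1, blend VBI directly: visc = exp(exp(VBI_blend)) - 0.8
VBI_1 = ln(ln(43.9 + 0.8)) = 1.33499
VBI_2 = ln(ln(918 + 0.8)) = 1.92031
VBI_blend = 0.54 * 1.33499 + 0.46 * 1.92031 = 1.60424
visc_blend = exp(exp(1.60424)) - 0.8 = 143.8

143.8 cSt


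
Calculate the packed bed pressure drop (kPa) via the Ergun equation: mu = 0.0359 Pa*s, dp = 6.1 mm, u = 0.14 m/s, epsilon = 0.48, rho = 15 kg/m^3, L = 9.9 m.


dp = 6.1 mm = 0.0061 m
Viscous term = 150*0.0359*0.14*(1-0.48)^2 / (0.0061^2*0.48^3) = 49537.8
Inertial term = 1.75*15*0.14^2*(1-0.48) / (0.0061*0.48^3) = 396.584
dP/L = 49537.8 + 396.584 = 49934.4 Pa/m
dP = 49934.4 * 9.9 / 1000 = 494.4 kPa

494.4 kPa


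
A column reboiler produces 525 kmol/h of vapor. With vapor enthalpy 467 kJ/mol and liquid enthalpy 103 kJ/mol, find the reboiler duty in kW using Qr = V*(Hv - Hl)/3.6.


Qr = 525 * (467 - 103) / 3.6 = 525 * 364 / 3.6 = 53080

53080 kW


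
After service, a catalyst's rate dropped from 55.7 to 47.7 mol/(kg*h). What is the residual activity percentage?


Activity (%) = (rate_used / rate_fresh) * 100
rate_used = 47.7, rate_fresh = 55.7
= (47.7 / 55.7) * 100
= 0.8564 * 100 = 85.64

85.64 %


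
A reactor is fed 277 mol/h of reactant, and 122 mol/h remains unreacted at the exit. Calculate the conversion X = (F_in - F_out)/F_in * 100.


X = (F_in - F_out) / F_in * 100
Moles reacted = 277 - 122 = 155
X = 155 / 277 * 100
= 0.5596 * 100
= 55.96 %

55.96 %


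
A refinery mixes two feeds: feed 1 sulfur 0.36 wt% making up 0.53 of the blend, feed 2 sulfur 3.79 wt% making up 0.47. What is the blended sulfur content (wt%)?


Linear sulfur blending: S_blend = x1*S1 + x2*S2
Contribution 1: 0.53 * 0.36 = 0.1908 wt%
Contribution 2: 0.47 * 3.79 = 1.7813 wt%
S_blend = 0.1908 + 1.7813 = 1.9721

1.9721 wt%


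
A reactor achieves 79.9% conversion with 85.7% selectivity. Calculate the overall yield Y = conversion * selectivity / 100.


Overall yield = conversion (%) * selectivity (%) / 100
Conversion = 79.9%, Selectivity = 85.7%
Y = 79.9 * 85.7 / 100
= 68.4743 %

68.4743 %


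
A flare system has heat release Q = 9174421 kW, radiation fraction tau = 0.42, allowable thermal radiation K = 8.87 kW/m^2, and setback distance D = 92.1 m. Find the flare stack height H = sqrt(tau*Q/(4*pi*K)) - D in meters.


tau*Q/(4*pi*K) = 0.42 * 9174421 / (4 * pi * 8.87) = 34569.6
sqrt(34569.6) = 185.929
H = 185.929 - 92.1 = 93.83

93.83 m


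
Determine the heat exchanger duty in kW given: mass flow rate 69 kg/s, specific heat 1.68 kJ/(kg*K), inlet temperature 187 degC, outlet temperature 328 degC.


Q = m_dot * cp * delta_T
delta_T = 328 - 187 = 141 K
Q = 69 * 1.68 * 141
= 115.92 * 141
= 16344.72 kW

16344.72 kW


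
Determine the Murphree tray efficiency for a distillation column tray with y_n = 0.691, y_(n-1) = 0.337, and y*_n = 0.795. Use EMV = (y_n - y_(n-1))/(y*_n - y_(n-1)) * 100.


Murphree vapor efficiency: EMV = (y_n - y_(n-1)) / (y*_n - y_(n-1)) * 100
EMV = (0.691 - 0.337) / (0.795 - 0.337) * 100 = 0.354 / 0.458 * 100 = 77.29

77.29 %


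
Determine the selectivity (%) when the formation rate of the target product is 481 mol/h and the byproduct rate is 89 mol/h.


Selectivity = desired / (desired + undesired) * 100
Total products = 481 + 89 = 570 mol/h
S = 481 / 570 * 100
= 0.8439 * 100
= 84.39 %

84.39 %


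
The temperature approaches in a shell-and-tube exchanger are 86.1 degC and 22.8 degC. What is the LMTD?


LMTD = (dT1 - dT2) / ln(dT1/dT2)
= (86.1 - 22.8) / ln(86.1 / 22.8) = 63.3 / 1.32875 = 47.64

47.64 degC


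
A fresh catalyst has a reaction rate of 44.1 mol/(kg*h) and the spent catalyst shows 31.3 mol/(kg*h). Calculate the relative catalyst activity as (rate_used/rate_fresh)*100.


Activity (%) = (rate_used / rate_fresh) * 100
rate_used = 31.3, rate_fresh = 44.1
= (31.3 / 44.1) * 100
= 0.7098 * 100 = 70.98

70.98 %


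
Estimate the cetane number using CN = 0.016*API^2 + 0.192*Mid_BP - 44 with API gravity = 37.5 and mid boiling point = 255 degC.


CN = 0.016 * 37.5^2 + 0.192 * 255 - 44
CN = 22.5 + 48.96 - 44 = 27.46

27.46


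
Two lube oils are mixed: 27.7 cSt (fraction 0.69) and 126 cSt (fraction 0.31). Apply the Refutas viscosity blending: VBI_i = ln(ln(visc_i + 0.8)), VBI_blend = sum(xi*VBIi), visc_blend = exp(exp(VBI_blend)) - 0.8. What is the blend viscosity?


Refutas method: VBN_i = 14.534*ln(ln(visc_i + 0.8)) + 10.975, blended linearly by mass fraction; since VBN is linear in VBI_i = ln(ln(visc_i + 0.8)) and the fractions sum to 1, blend VBI directly: visc = exp(exp(VBI_blend)) - 0.8
VBI_1 = ln(ln(27.7 + 0.8)) = 1.20893
VBI_2 = ln(ln(126 + 0.8)) = 1.57745
VBI_blend = 0.69 * 1.20893 + 0.31 * 1.57745 = 1.32317
visc_blend = exp(exp(1.32317)) - 0.8 = 41.95

41.95 cSt


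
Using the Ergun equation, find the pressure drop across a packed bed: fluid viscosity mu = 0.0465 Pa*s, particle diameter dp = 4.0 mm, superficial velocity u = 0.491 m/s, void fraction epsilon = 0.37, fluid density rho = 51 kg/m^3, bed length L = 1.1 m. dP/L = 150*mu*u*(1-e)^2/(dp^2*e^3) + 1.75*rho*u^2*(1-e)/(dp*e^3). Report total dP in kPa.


dp = 4.0 mm = 0.004 m
Viscous term = 150*0.0465*0.491*(1-0.37)^2 / (0.004^2*0.37^3) = 1677190
Inertial term = 1.75*51*0.491^2*(1-0.37) / (0.004*0.37^3) = 66903.2
dP/L = 1677190 + 66903.2 = 1744090 Pa/m
dP = 1744090 * 1.1 / 1000 = 1918 kPa

1918 kPa


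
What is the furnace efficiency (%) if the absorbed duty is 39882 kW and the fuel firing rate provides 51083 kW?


Furnace efficiency = Q_absorbed / Q_fuel * 100
= 39882 / 51083 * 100 = 78.07

78.07 %


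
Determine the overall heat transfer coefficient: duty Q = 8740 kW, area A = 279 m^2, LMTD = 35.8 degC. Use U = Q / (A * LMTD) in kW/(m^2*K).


From Q = U*A*LMTD, U = Q / (A * LMTD)
U = 8740 / (279 * 35.8) = 8740 / 9988.2 = 0.8750

0.8750 kW/(m^2*K)


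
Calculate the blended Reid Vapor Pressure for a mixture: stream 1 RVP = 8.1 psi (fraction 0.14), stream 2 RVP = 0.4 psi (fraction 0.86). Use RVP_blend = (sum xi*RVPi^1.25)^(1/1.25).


Chevron index: RVP_blend = (sum xi*RVPi^1.25)^(1/1.25)
RVP^1.25 terms: 0.14 * 8.1^1.25 + 0.86 * 0.4^1.25 = 2.18666
RVP_blend = 2.18666^(1/1.25) = 1.870

1.870 psi


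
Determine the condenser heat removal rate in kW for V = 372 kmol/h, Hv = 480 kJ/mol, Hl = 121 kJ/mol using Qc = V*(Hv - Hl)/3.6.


Qc = 372 * (480 - 121) / 3.6 = 372 * 359 / 3.6 = 37100

37100 kW


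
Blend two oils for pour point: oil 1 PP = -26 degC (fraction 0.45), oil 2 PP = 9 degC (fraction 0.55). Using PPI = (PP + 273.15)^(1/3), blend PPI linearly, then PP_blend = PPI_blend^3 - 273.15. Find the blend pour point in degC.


PPI_1 = (-26 + 273.15)^(1/3) = 6.275575
PPI_2 = (9 + 273.15)^(1/3) = 6.558835
PPI_blend = 0.45 * 6.275575 + 0.55 * 6.558835 = 6.431368
PP_blend = 6.431368^3 - 273.15 = 266.0174 - 273.15 = -7.13

-7.13 degC


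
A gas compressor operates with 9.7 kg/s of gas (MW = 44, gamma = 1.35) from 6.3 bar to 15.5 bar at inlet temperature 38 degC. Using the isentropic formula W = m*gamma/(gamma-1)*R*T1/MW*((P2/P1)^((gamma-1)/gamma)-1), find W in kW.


Isentropic work: W = m*(gamma/(gamma-1))*(R*T1/MW)*((P2/P1)^((gamma-1)/gamma) - 1)
T1 = 38 + 273.15 = 311.15 K
Pressure ratio = 15.5 / 6.3 = 2.46032
Exponent = (1.35 - 1)/1.35 = 0.259259
(P2/P1)^exp - 1 = 2.46032^0.259259 - 1 = 0.262897
W = 9.7 * 1.35 / 0.35 * 8.314 * 311.15 / 44 * 0.262897 = 578.3

578.3 kW


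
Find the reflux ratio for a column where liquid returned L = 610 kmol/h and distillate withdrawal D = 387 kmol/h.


Reflux ratio definition: R = L / D (liquid returned / distillate withdrawn)
L = 610 kmol/h, D = 387 kmol/h
R = 610 / 387 = 1.576

1.576


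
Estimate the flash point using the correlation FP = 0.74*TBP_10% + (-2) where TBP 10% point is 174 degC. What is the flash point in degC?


FP = 0.74 * 174 + (-2) = 126.76

126.76 degC


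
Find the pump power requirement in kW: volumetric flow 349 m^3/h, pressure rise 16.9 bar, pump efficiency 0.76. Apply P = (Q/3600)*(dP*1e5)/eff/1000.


Q = 349 / 3600 = 0.0969444 m^3/s
P = 0.0969444 * (16.9 * 1e5) / 0.76 / 1000 = 215.6

215.6 kW


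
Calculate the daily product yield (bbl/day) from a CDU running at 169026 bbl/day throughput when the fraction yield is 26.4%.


Crude throughput = 169026 bbl/day
Fraction yield = 26.4%
yield = throughput * fraction / 100
yield = 169026 * 26.4 / 100 = 44622.864

44622.864 bbl/day


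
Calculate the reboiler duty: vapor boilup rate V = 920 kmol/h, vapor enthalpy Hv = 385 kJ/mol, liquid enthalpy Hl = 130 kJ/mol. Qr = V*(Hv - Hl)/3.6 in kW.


Qr = 920 * (385 - 130) / 3.6 = 920 * 255 / 3.6 = 65170

65170 kW


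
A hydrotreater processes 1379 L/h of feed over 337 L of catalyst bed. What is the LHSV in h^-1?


LHSV = volumetric feed rate / catalyst volume
= 1379 L/h / 337 L
= 4.092 h^-1

4.092 h^-1


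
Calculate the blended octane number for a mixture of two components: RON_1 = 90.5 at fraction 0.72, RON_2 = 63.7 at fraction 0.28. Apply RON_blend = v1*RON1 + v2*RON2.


Linear blending: RON_blend = sum(vi * RONi)
Contribution 1: 0.72 * 90.5 = 65.16
Contribution 2: 0.28 * 63.7 = 17.836
RON_blend = 65.16 + 17.836 = 82.996

82.996


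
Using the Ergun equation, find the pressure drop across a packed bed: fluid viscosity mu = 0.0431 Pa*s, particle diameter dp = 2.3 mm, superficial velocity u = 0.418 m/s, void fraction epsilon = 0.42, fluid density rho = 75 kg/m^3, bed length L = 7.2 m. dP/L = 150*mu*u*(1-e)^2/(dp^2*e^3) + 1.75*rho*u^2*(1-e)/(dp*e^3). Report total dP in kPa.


dp = 2.3 mm = 0.0023 m
Viscous term = 150*0.0431*0.418*(1-0.42)^2 / (0.0023^2*0.42^3) = 2319520
Inertial term = 1.75*75*0.418^2*(1-0.42) / (0.0023*0.42^3) = 78055.6
dP/L = 2319520 + 78055.6 = 2397580 Pa/m
dP = 2397580 * 7.2 / 1000 = 17260 kPa

17260 kPa
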